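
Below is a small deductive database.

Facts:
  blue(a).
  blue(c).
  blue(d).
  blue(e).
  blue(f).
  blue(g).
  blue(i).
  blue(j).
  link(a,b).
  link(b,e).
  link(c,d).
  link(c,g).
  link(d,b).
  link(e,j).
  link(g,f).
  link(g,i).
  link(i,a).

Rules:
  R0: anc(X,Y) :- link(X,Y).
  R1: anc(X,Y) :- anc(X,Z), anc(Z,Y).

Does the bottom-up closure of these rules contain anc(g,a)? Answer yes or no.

round 1: derive anc(a,b) via R0 from link(a,b)
round 1: derive anc(b,e) via R0 from link(b,e)
round 1: derive anc(c,d) via R0 from link(c,d)
round 1: derive anc(c,g) via R0 from link(c,g)
round 1: derive anc(d,b) via R0 from link(d,b)
round 1: derive anc(e,j) via R0 from link(e,j)
round 1: derive anc(g,f) via R0 from link(g,f)
round 1: derive anc(g,i) via R0 from link(g,i)
round 1: derive anc(i,a) via R0 from link(i,a)
round 2: derive anc(a,e) via R1 from anc(a,b), anc(b,e)
round 2: derive anc(b,j) via R1 from anc(b,e), anc(e,j)
round 2: derive anc(c,b) via R1 from anc(c,d), anc(d,b)
round 2: derive anc(c,f) via R1 from anc(c,g), anc(g,f)
round 2: derive anc(c,i) via R1 from anc(c,g), anc(g,i)
round 2: derive anc(d,e) via R1 from anc(d,b), anc(b,e)
round 2: derive anc(g,a) via R1 from anc(g,i), anc(i,a)
round 2: derive anc(i,b) via R1 from anc(i,a), anc(a,b)
round 3: derive anc(a,j) via R1 from anc(a,b), anc(b,j)
round 3: derive anc(c,a) via R1 from anc(c,g), anc(g,a)
round 3: derive anc(c,e) via R1 from anc(c,b), anc(b,e)
round 3: derive anc(c,j) via R1 from anc(c,b), anc(b,j)
round 3: derive anc(d,j) via R1 from anc(d,b), anc(b,j)
round 3: derive anc(g,b) via R1 from anc(g,a), anc(a,b)
round 3: derive anc(g,e) via R1 from anc(g,a), anc(a,e)
round 3: derive anc(i,e) via R1 from anc(i,a), anc(a,e)
round 3: derive anc(i,j) via R1 from anc(i,b), anc(b,j)
round 4: derive anc(g,j) via R1 from anc(g,a), anc(a,j)

yes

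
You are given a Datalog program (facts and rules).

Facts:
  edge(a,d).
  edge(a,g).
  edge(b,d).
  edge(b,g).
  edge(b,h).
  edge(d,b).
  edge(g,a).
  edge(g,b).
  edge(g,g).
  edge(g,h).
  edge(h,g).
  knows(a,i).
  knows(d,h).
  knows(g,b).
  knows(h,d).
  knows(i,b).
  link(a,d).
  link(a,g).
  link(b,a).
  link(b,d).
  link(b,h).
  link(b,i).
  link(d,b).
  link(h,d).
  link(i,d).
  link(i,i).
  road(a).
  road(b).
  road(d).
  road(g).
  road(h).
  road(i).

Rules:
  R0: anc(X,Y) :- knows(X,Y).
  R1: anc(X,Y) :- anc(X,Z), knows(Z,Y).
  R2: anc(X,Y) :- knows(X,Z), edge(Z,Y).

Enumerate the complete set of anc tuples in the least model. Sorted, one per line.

anc(a,b)
anc(a,i)
anc(d,b)
anc(d,d)
anc(d,g)
anc(d,h)
anc(g,b)
anc(g,d)
anc(g,g)
anc(g,h)
anc(h,b)
anc(h,d)
anc(h,h)
anc(i,b)
anc(i,d)
anc(i,g)
anc(i,h)

round 1: derive anc(a,i) via R0 from knows(a,i)
round 1: derive anc(d,h) via R0 from knows(d,h)
round 1: derive anc(g,b) via R0 from knows(g,b)
round 1: derive anc(h,d) via R0 from knows(h,d)
round 1: derive anc(i,b) via R0 from knows(i,b)
round 1: derive anc(d,g) via R2 from knows(d,h), edge(h,g)
round 1: derive anc(g,d) via R2 from knows(g,b), edge(b,d)
round 1: derive anc(g,g) via R2 from knows(g,b), edge(b,g)
round 1: derive anc(g,h) via R2 from knows(g,b), edge(b,h)
round 1: derive anc(h,b) via R2 from knows(h,d), edge(d,b)
round 1: derive anc(i,d) via R2 from knows(i,b), edge(b,d)
round 1: derive anc(i,g) via R2 from knows(i,b), edge(b,g)
round 1: derive anc(i,h) via R2 from knows(i,b), edge(b,h)
round 2: derive anc(a,b) via R1 from anc(a,i), knows(i,b)
round 2: derive anc(d,b) via R1 from anc(d,g), knows(g,b)
round 2: derive anc(d,d) via R1 from anc(d,h), knows(h,d)
round 2: derive anc(h,h) via R1 from anc(h,d), knows(d,h)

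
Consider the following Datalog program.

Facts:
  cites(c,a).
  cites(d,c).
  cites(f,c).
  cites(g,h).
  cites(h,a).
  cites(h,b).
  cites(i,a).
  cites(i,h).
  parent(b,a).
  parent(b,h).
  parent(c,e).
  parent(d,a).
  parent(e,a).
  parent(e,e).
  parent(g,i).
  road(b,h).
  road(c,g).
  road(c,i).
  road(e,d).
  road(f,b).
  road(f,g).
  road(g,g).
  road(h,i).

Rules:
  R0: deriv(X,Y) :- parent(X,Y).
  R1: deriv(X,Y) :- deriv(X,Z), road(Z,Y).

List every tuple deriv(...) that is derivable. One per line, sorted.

round 1: derive deriv(b,a) via R0 from parent(b,a)
round 1: derive deriv(b,h) via R0 from parent(b,h)
round 1: derive deriv(c,e) via R0 from parent(c,e)
round 1: derive deriv(d,a) via R0 from parent(d,a)
round 1: derive deriv(e,a) via R0 from parent(e,a)
round 1: derive deriv(e,e) via R0 from parent(e,e)
round 1: derive deriv(g,i) via R0 from parent(g,i)
round 2: derive deriv(b,i) via R1 from deriv(b,h), road(h,i)
round 2: derive deriv(c,d) via R1 from deriv(c,e), road(e,d)
round 2: derive deriv(e,d) via R1 from deriv(e,e), road(e,d)

deriv(b,a)
deriv(b,h)
deriv(b,i)
deriv(c,d)
deriv(c,e)
deriv(d,a)
deriv(e,a)
deriv(e,d)
deriv(e,e)
deriv(g,i)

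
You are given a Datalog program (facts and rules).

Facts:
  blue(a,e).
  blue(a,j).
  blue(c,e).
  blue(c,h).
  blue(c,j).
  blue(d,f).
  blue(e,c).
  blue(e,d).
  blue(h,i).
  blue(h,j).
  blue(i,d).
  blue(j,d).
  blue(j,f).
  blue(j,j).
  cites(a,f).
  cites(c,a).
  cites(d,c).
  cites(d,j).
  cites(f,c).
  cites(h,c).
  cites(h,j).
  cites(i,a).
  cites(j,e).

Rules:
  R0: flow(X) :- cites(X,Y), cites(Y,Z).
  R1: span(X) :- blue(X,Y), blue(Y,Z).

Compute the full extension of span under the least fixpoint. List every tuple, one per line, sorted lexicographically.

round 1: derive span(a) via R1 from blue(a,e), blue(e,c)
round 1: derive span(c) via R1 from blue(c,e), blue(e,c)
round 1: derive span(e) via R1 from blue(e,c), blue(c,e)
round 1: derive span(h) via R1 from blue(h,i), blue(i,d)
round 1: derive span(i) via R1 from blue(i,d), blue(d,f)
round 1: derive span(j) via R1 from blue(j,d), blue(d,f)

span(a)
span(c)
span(e)
span(h)
span(i)
span(j)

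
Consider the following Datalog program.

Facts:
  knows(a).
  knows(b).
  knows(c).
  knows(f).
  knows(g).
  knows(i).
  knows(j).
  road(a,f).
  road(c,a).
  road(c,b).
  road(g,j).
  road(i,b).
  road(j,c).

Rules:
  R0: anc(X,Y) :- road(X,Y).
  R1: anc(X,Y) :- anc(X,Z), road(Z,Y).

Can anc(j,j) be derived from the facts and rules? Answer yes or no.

no

round 1: derive anc(a,f) via R0 from road(a,f)
round 1: derive anc(c,a) via R0 from road(c,a)
round 1: derive anc(c,b) via R0 from road(c,b)
round 1: derive anc(g,j) via R0 from road(g,j)
round 1: derive anc(i,b) via R0 from road(i,b)
round 1: derive anc(j,c) via R0 from road(j,c)
round 2: derive anc(c,f) via R1 from anc(c,a), road(a,f)
round 2: derive anc(g,c) via R1 from anc(g,j), road(j,c)
round 2: derive anc(j,a) via R1 from anc(j,c), road(c,a)
round 2: derive anc(j,b) via R1 from anc(j,c), road(c,b)
round 3: derive anc(g,a) via R1 from anc(g,c), road(c,a)
round 3: derive anc(g,b) via R1 from anc(g,c), road(c,b)
round 3: derive anc(j,f) via R1 from anc(j,a), road(a,f)
round 4: derive anc(g,f) via R1 from anc(g,a), road(a,f)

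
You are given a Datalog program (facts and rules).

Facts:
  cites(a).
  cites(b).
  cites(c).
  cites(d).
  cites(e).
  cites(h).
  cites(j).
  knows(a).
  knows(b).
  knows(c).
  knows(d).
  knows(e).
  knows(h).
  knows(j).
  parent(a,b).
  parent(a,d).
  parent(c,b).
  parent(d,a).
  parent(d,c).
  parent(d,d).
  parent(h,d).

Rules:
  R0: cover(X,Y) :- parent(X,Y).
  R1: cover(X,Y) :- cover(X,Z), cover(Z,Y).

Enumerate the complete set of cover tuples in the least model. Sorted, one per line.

cover(a,a)
cover(a,b)
cover(a,c)
cover(a,d)
cover(c,b)
cover(d,a)
cover(d,b)
cover(d,c)
cover(d,d)
cover(h,a)
cover(h,b)
cover(h,c)
cover(h,d)

round 1: derive cover(a,b) via R0 from parent(a,b)
round 1: derive cover(a,d) via R0 from parent(a,d)
round 1: derive cover(c,b) via R0 from parent(c,b)
round 1: derive cover(d,a) via R0 from parent(d,a)
round 1: derive cover(d,c) via R0 from parent(d,c)
round 1: derive cover(d,d) via R0 from parent(d,d)
round 1: derive cover(h,d) via R0 from parent(h,d)
round 2: derive cover(a,a) via R1 from cover(a,d), cover(d,a)
round 2: derive cover(a,c) via R1 from cover(a,d), cover(d,c)
round 2: derive cover(d,b) via R1 from cover(d,a), cover(a,b)
round 2: derive cover(h,a) via R1 from cover(h,d), cover(d,a)
round 2: derive cover(h,c) via R1 from cover(h,d), cover(d,c)
round 3: derive cover(h,b) via R1 from cover(h,a), cover(a,b)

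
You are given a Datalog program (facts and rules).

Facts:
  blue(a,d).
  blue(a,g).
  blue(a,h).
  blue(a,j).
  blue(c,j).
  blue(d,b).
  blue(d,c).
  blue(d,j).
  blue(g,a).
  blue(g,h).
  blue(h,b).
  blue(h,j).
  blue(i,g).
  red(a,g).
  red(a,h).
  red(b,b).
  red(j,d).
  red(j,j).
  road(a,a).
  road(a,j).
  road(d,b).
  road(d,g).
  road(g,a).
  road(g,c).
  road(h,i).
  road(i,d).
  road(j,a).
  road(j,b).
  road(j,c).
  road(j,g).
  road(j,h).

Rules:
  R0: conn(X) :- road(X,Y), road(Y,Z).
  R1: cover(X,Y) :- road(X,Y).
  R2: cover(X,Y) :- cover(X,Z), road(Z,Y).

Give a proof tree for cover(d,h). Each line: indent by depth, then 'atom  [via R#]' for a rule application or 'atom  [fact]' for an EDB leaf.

round 1: derive cover(a,a) via R1 from road(a,a)
round 1: derive cover(a,j) via R1 from road(a,j)
round 1: derive cover(d,b) via R1 from road(d,b)
round 1: derive cover(d,g) via R1 from road(d,g)
round 1: derive cover(g,a) via R1 from road(g,a)
round 1: derive cover(g,c) via R1 from road(g,c)
round 1: derive cover(h,i) via R1 from road(h,i)
round 1: derive cover(i,d) via R1 from road(i,d)
round 1: derive cover(j,a) via R1 from road(j,a)
round 1: derive cover(j,b) via R1 from road(j,b)
round 1: derive cover(j,c) via R1 from road(j,c)
round 1: derive cover(j,g) via R1 from road(j,g)
round 1: derive cover(j,h) via R1 from road(j,h)
round 2: derive cover(a,b) via R2 from cover(a,j), road(j,b)
round 2: derive cover(a,c) via R2 from cover(a,j), road(j,c)
round 2: derive cover(a,g) via R2 from cover(a,j), road(j,g)
round 2: derive cover(a,h) via R2 from cover(a,j), road(j,h)
round 2: derive cover(d,a) via R2 from cover(d,g), road(g,a)
round 2: derive cover(d,c) via R2 from cover(d,g), road(g,c)
round 2: derive cover(g,j) via R2 from cover(g,a), road(a,j)
round 2: derive cover(h,d) via R2 from cover(h,i), road(i,d)
round 2: derive cover(i,b) via R2 from cover(i,d), road(d,b)
round 2: derive cover(i,g) via R2 from cover(i,d), road(d,g)
round 2: derive cover(j,i) via R2 from cover(j,h), road(h,i)
round 2: derive cover(j,j) via R2 from cover(j,a), road(a,j)
round 3: derive cover(a,i) via R2 from cover(a,h), road(h,i)
round 3: derive cover(d,j) via R2 from cover(d,a), road(a,j)
round 3: derive cover(g,b) via R2 from cover(g,j), road(j,b)
round 3: derive cover(g,g) via R2 from cover(g,j), road(j,g)
round 3: derive cover(g,h) via R2 from cover(g,j), road(j,h)
round 3: derive cover(h,b) via R2 from cover(h,d), road(d,b)
round 3: derive cover(h,g) via R2 from cover(h,d), road(d,g)
round 3: derive cover(i,a) via R2 from cover(i,g), road(g,a)
round 3: derive cover(i,c) via R2 from cover(i,g), road(g,c)
round 3: derive cover(j,d) via R2 from cover(j,i), road(i,d)
round 4: derive cover(a,d) via R2 from cover(a,i), road(i,d)
round 4: derive cover(d,h) via R2 from cover(d,j), road(j,h)
round 4: derive cover(g,i) via R2 from cover(g,h), road(h,i)
round 4: derive cover(h,a) via R2 from cover(h,g), road(g,a)
round 4: derive cover(h,c) via R2 from cover(h,g), road(g,c)
round 4: derive cover(i,j) via R2 from cover(i,a), road(a,j)
round 5: derive cover(d,i) via R2 from cover(d,h), road(h,i)
round 5: derive cover(g,d) via R2 from cover(g,i), road(i,d)
round 5: derive cover(h,j) via R2 from cover(h,a), road(a,j)
round 5: derive cover(i,h) via R2 from cover(i,j), road(j,h)
round 6: derive cover(d,d) via R2 from cover(d,i), road(i,d)
round 6: derive cover(h,h) via R2 from cover(h,j), road(j,h)
round 6: derive cover(i,i) via R2 from cover(i,h), road(h,i)

cover(d,h)  [via R2]
  cover(d,j)  [via R2]
    cover(d,a)  [via R2]
      cover(d,g)  [via R1]
        road(d,g)  [fact]
      road(g,a)  [fact]
    road(a,j)  [fact]
  road(j,h)  [fact]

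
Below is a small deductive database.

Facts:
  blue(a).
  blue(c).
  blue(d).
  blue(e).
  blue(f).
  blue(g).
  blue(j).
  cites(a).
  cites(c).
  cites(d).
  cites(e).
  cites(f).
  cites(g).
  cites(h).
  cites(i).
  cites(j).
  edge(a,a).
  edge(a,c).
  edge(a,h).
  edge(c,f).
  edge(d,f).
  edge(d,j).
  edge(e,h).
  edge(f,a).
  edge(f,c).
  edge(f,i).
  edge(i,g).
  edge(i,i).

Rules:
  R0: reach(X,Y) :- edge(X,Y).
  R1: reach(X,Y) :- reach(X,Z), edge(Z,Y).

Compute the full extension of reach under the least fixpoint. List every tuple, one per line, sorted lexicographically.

reach(a,a)
reach(a,c)
reach(a,f)
reach(a,g)
reach(a,h)
reach(a,i)
reach(c,a)
reach(c,c)
reach(c,f)
reach(c,g)
reach(c,h)
reach(c,i)
reach(d,a)
reach(d,c)
reach(d,f)
reach(d,g)
reach(d,h)
reach(d,i)
reach(d,j)
reach(e,h)
reach(f,a)
reach(f,c)
reach(f,f)
reach(f,g)
reach(f,h)
reach(f,i)
reach(i,g)
reach(i,i)

round 1: derive reach(a,a) via R0 from edge(a,a)
round 1: derive reach(a,c) via R0 from edge(a,c)
round 1: derive reach(a,h) via R0 from edge(a,h)
round 1: derive reach(c,f) via R0 from edge(c,f)
round 1: derive reach(d,f) via R0 from edge(d,f)
round 1: derive reach(d,j) via R0 from edge(d,j)
round 1: derive reach(e,h) via R0 from edge(e,h)
round 1: derive reach(f,a) via R0 from edge(f,a)
round 1: derive reach(f,c) via R0 from edge(f,c)
round 1: derive reach(f,i) via R0 from edge(f,i)
round 1: derive reach(i,g) via R0 from edge(i,g)
round 1: derive reach(i,i) via R0 from edge(i,i)
round 2: derive reach(a,f) via R1 from reach(a,c), edge(c,f)
round 2: derive reach(c,a) via R1 from reach(c,f), edge(f,a)
round 2: derive reach(c,c) via R1 from reach(c,f), edge(f,c)
round 2: derive reach(c,i) via R1 from reach(c,f), edge(f,i)
round 2: derive reach(d,a) via R1 from reach(d,f), edge(f,a)
round 2: derive reach(d,c) via R1 from reach(d,f), edge(f,c)
round 2: derive reach(d,i) via R1 from reach(d,f), edge(f,i)
round 2: derive reach(f,f) via R1 from reach(f,c), edge(c,f)
round 2: derive reach(f,g) via R1 from reach(f,i), edge(i,g)
round 2: derive reach(f,h) via R1 from reach(f,a), edge(a,h)
round 3: derive reach(a,i) via R1 from reach(a,f), edge(f,i)
round 3: derive reach(c,g) via R1 from reach(c,i), edge(i,g)
round 3: derive reach(c,h) via R1 from reach(c,a), edge(a,h)
round 3: derive reach(d,g) via R1 from reach(d,i), edge(i,g)
round 3: derive reach(d,h) via R1 from reach(d,a), edge(a,h)
round 4: derive reach(a,g) via R1 from reach(a,i), edge(i,g)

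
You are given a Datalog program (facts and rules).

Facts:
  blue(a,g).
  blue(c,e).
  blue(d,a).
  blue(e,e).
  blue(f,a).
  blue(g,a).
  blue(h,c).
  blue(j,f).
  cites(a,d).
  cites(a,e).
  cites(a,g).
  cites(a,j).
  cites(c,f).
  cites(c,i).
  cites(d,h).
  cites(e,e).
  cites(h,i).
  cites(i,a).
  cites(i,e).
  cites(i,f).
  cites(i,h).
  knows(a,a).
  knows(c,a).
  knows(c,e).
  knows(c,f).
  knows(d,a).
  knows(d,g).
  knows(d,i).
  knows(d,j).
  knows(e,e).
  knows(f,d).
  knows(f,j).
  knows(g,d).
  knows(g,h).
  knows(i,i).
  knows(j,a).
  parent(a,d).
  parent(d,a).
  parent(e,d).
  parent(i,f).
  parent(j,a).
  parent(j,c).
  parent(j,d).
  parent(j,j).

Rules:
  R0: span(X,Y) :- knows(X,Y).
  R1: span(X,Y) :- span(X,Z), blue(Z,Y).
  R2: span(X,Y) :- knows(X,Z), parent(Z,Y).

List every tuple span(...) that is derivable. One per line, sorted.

round 1: derive span(a,a) via R0 from knows(a,a)
round 1: derive span(c,a) via R0 from knows(c,a)
round 1: derive span(c,e) via R0 from knows(c,e)
round 1: derive span(c,f) via R0 from knows(c,f)
round 1: derive span(d,a) via R0 from knows(d,a)
round 1: derive span(d,g) via R0 from knows(d,g)
round 1: derive span(d,i) via R0 from knows(d,i)
round 1: derive span(d,j) via R0 from knows(d,j)
round 1: derive span(e,e) via R0 from knows(e,e)
round 1: derive span(f,d) via R0 from knows(f,d)
round 1: derive span(f,j) via R0 from knows(f,j)
round 1: derive span(g,d) via R0 from knows(g,d)
round 1: derive span(g,h) via R0 from knows(g,h)
round 1: derive span(i,i) via R0 from knows(i,i)
round 1: derive span(j,a) via R0 from knows(j,a)
round 1: derive span(a,d) via R2 from knows(a,a), parent(a,d)
round 1: derive span(c,d) via R2 from knows(c,a), parent(a,d)
round 1: derive span(d,c) via R2 from knows(d,j), parent(j,c)
round 1: derive span(d,d) via R2 from knows(d,a), parent(a,d)
round 1: derive span(d,f) via R2 from knows(d,i), parent(i,f)
round 1: derive span(e,d) via R2 from knows(e,e), parent(e,d)
round 1: derive span(f,a) via R2 from knows(f,d), parent(d,a)
round 1: derive span(f,c) via R2 from knows(f,j), parent(j,c)
round 1: derive span(g,a) via R2 from knows(g,d), parent(d,a)
round 1: derive span(i,f) via R2 from knows(i,i), parent(i,f)
round 1: derive span(j,d) via R2 from knows(j,a), parent(a,d)
round 2: derive span(a,g) via R1 from span(a,a), blue(a,g)
round 2: derive span(c,g) via R1 from span(c,a), blue(a,g)
round 2: derive span(d,e) via R1 from span(d,c), blue(c,e)
round 2: derive span(e,a) via R1 from span(e,d), blue(d,a)
round 2: derive span(f,e) via R1 from span(f,c), blue(c,e)
round 2: derive span(f,f) via R1 from span(f,j), blue(j,f)
round 2: derive span(f,g) via R1 from span(f,a), blue(a,g)
round 2: derive span(g,c) via R1 from span(g,h), blue(h,c)
round 2: derive span(g,g) via R1 from span(g,a), blue(a,g)
round 2: derive span(i,a) via R1 from span(i,f), blue(f,a)
round 2: derive span(j,g) via R1 from span(j,a), blue(a,g)
round 3: derive span(e,g) via R1 from span(e,a), blue(a,g)
round 3: derive span(g,e) via R1 from span(g,c), blue(c,e)
round 3: derive span(i,g) via R1 from span(i,a), blue(a,g)

span(a,a)
span(a,d)
span(a,g)
span(c,a)
span(c,d)
span(c,e)
span(c,f)
span(c,g)
span(d,a)
span(d,c)
span(d,d)
span(d,e)
span(d,f)
span(d,g)
span(d,i)
span(d,j)
span(e,a)
span(e,d)
span(e,e)
span(e,g)
span(f,a)
span(f,c)
span(f,d)
span(f,e)
span(f,f)
span(f,g)
span(f,j)
span(g,a)
span(g,c)
span(g,d)
span(g,e)
span(g,g)
span(g,h)
span(i,a)
span(i,f)
span(i,g)
span(i,i)
span(j,a)
span(j,d)
span(j,g)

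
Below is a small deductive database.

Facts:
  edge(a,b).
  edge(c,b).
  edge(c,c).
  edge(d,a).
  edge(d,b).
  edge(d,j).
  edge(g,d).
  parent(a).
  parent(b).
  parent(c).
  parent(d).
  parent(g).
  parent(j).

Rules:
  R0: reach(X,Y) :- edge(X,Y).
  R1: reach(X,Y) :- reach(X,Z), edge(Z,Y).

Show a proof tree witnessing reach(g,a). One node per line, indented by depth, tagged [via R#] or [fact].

reach(g,a)  [via R1]
  reach(g,d)  [via R0]
    edge(g,d)  [fact]
  edge(d,a)  [fact]

round 1: derive reach(a,b) via R0 from edge(a,b)
round 1: derive reach(c,b) via R0 from edge(c,b)
round 1: derive reach(c,c) via R0 from edge(c,c)
round 1: derive reach(d,a) via R0 from edge(d,a)
round 1: derive reach(d,b) via R0 from edge(d,b)
round 1: derive reach(d,j) via R0 from edge(d,j)
round 1: derive reach(g,d) via R0 from edge(g,d)
round 2: derive reach(g,a) via R1 from reach(g,d), edge(d,a)
round 2: derive reach(g,b) via R1 from reach(g,d), edge(d,b)
round 2: derive reach(g,j) via R1 from reach(g,d), edge(d,j)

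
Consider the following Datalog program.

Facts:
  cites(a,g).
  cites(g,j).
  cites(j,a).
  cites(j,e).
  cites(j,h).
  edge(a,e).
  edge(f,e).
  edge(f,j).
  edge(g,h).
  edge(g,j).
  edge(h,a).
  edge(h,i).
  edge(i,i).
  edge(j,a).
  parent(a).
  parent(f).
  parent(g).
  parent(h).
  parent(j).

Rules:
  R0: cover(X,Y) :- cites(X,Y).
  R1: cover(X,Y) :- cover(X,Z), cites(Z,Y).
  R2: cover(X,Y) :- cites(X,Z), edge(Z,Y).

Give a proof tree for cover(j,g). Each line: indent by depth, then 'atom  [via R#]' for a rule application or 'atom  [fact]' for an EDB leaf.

cover(j,g)  [via R1]
  cover(j,a)  [via R0]
    cites(j,a)  [fact]
  cites(a,g)  [fact]

round 1: derive cover(a,g) via R0 from cites(a,g)
round 1: derive cover(g,j) via R0 from cites(g,j)
round 1: derive cover(j,a) via R0 from cites(j,a)
round 1: derive cover(j,e) via R0 from cites(j,e)
round 1: derive cover(j,h) via R0 from cites(j,h)
round 1: derive cover(a,h) via R2 from cites(a,g), edge(g,h)
round 1: derive cover(a,j) via R2 from cites(a,g), edge(g,j)
round 1: derive cover(g,a) via R2 from cites(g,j), edge(j,a)
round 1: derive cover(j,i) via R2 from cites(j,h), edge(h,i)
round 2: derive cover(a,a) via R1 from cover(a,j), cites(j,a)
round 2: derive cover(a,e) via R1 from cover(a,j), cites(j,e)
round 2: derive cover(g,e) via R1 from cover(g,j), cites(j,e)
round 2: derive cover(g,g) via R1 from cover(g,a), cites(a,g)
round 2: derive cover(g,h) via R1 from cover(g,j), cites(j,h)
round 2: derive cover(j,g) via R1 from cover(j,a), cites(a,g)
round 3: derive cover(j,j) via R1 from cover(j,g), cites(g,j)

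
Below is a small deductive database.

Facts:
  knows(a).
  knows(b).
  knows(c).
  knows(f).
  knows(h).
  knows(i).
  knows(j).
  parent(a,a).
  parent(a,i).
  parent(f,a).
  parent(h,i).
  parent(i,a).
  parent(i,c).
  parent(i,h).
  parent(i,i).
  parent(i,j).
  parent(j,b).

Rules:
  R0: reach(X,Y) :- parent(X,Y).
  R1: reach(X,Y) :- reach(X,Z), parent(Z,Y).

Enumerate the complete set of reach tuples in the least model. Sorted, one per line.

round 1: derive reach(a,a) via R0 from parent(a,a)
round 1: derive reach(a,i) via R0 from parent(a,i)
round 1: derive reach(f,a) via R0 from parent(f,a)
round 1: derive reach(h,i) via R0 from parent(h,i)
round 1: derive reach(i,a) via R0 from parent(i,a)
round 1: derive reach(i,c) via R0 from parent(i,c)
round 1: derive reach(i,h) via R0 from parent(i,h)
round 1: derive reach(i,i) via R0 from parent(i,i)
round 1: derive reach(i,j) via R0 from parent(i,j)
round 1: derive reach(j,b) via R0 from parent(j,b)
round 2: derive reach(a,c) via R1 from reach(a,i), parent(i,c)
round 2: derive reach(a,h) via R1 from reach(a,i), parent(i,h)
round 2: derive reach(a,j) via R1 from reach(a,i), parent(i,j)
round 2: derive reach(f,i) via R1 from reach(f,a), parent(a,i)
round 2: derive reach(h,a) via R1 from reach(h,i), parent(i,a)
round 2: derive reach(h,c) via R1 from reach(h,i), parent(i,c)
round 2: derive reach(h,h) via R1 from reach(h,i), parent(i,h)
round 2: derive reach(h,j) via R1 from reach(h,i), parent(i,j)
round 2: derive reach(i,b) via R1 from reach(i,j), parent(j,b)
round 3: derive reach(a,b) via R1 from reach(a,j), parent(j,b)
round 3: derive reach(f,c) via R1 from reach(f,i), parent(i,c)
round 3: derive reach(f,h) via R1 from reach(f,i), parent(i,h)
round 3: derive reach(f,j) via R1 from reach(f,i), parent(i,j)
round 3: derive reach(h,b) via R1 from reach(h,j), parent(j,b)
round 4: derive reach(f,b) via R1 from reach(f,j), parent(j,b)

reach(a,a)
reach(a,b)
reach(a,c)
reach(a,h)
reach(a,i)
reach(a,j)
reach(f,a)
reach(f,b)
reach(f,c)
reach(f,h)
reach(f,i)
reach(f,j)
reach(h,a)
reach(h,b)
reach(h,c)
reach(h,h)
reach(h,i)
reach(h,j)
reach(i,a)
reach(i,b)
reach(i,c)
reach(i,h)
reach(i,i)
reach(i,j)
reach(j,b)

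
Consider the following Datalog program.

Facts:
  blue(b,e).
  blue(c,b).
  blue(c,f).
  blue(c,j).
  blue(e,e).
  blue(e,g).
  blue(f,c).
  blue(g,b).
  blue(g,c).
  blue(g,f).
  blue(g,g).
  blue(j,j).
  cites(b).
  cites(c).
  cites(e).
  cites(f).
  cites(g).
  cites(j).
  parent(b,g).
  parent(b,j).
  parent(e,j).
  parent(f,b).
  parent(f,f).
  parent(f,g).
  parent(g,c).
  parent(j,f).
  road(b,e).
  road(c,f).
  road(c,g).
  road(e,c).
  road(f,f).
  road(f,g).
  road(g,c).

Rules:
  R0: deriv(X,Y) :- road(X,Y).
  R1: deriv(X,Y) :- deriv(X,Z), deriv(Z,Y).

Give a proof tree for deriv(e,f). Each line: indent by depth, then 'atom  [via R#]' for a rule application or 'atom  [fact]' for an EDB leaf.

round 1: derive deriv(b,e) via R0 from road(b,e)
round 1: derive deriv(c,f) via R0 from road(c,f)
round 1: derive deriv(c,g) via R0 from road(c,g)
round 1: derive deriv(e,c) via R0 from road(e,c)
round 1: derive deriv(f,f) via R0 from road(f,f)
round 1: derive deriv(f,g) via R0 from road(f,g)
round 1: derive deriv(g,c) via R0 from road(g,c)
round 2: derive deriv(b,c) via R1 from deriv(b,e), deriv(e,c)
round 2: derive deriv(c,c) via R1 from deriv(c,g), deriv(g,c)
round 2: derive deriv(e,f) via R1 from deriv(e,c), deriv(c,f)
round 2: derive deriv(e,g) via R1 from deriv(e,c), deriv(c,g)
round 2: derive deriv(f,c) via R1 from deriv(f,g), deriv(g,c)
round 2: derive deriv(g,f) via R1 from deriv(g,c), deriv(c,f)
round 2: derive deriv(g,g) via R1 from deriv(g,c), deriv(c,g)
round 3: derive deriv(b,f) via R1 from deriv(b,c), deriv(c,f)
round 3: derive deriv(b,g) via R1 from deriv(b,c), deriv(c,g)

deriv(e,f)  [via R1]
  deriv(e,c)  [via R0]
    road(e,c)  [fact]
  deriv(c,f)  [via R0]
    road(c,f)  [fact]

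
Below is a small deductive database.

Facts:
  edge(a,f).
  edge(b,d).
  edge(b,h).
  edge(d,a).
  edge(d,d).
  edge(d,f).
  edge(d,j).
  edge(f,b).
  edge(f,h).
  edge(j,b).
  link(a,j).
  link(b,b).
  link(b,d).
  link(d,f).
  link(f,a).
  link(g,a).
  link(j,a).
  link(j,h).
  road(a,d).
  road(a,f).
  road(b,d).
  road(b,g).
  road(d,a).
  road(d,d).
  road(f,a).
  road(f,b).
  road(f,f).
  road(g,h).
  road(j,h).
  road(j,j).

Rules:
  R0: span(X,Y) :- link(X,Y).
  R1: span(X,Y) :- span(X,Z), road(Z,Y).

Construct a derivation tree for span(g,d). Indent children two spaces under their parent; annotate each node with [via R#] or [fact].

span(g,d)  [via R1]
  span(g,a)  [via R0]
    link(g,a)  [fact]
  road(a,d)  [fact]

round 1: derive span(a,j) via R0 from link(a,j)
round 1: derive span(b,b) via R0 from link(b,b)
round 1: derive span(b,d) via R0 from link(b,d)
round 1: derive span(d,f) via R0 from link(d,f)
round 1: derive span(f,a) via R0 from link(f,a)
round 1: derive span(g,a) via R0 from link(g,a)
round 1: derive span(j,a) via R0 from link(j,a)
round 1: derive span(j,h) via R0 from link(j,h)
round 2: derive span(a,h) via R1 from span(a,j), road(j,h)
round 2: derive span(b,a) via R1 from span(b,d), road(d,a)
round 2: derive span(b,g) via R1 from span(b,b), road(b,g)
round 2: derive span(d,a) via R1 from span(d,f), road(f,a)
round 2: derive span(d,b) via R1 from span(d,f), road(f,b)
round 2: derive span(f,d) via R1 from span(f,a), road(a,d)
round 2: derive span(f,f) via R1 from span(f,a), road(a,f)
round 2: derive span(g,d) via R1 from span(g,a), road(a,d)
round 2: derive span(g,f) via R1 from span(g,a), road(a,f)
round 2: derive span(j,d) via R1 from span(j,a), road(a,d)
round 2: derive span(j,f) via R1 from span(j,a), road(a,f)
round 3: derive span(b,f) via R1 from span(b,a), road(a,f)
round 3: derive span(b,h) via R1 from span(b,g), road(g,h)
round 3: derive span(d,d) via R1 from span(d,a), road(a,d)
round 3: derive span(d,g) via R1 from span(d,b), road(b,g)
round 3: derive span(f,b) via R1 from span(f,f), road(f,b)
round 3: derive span(g,b) via R1 from span(g,f), road(f,b)
round 3: derive span(j,b) via R1 from span(j,f), road(f,b)
round 4: derive span(d,h) via R1 from span(d,g), road(g,h)
round 4: derive span(f,g) via R1 from span(f,b), road(b,g)
round 4: derive span(g,g) via R1 from span(g,b), road(b,g)
round 4: derive span(j,g) via R1 from span(j,b), road(b,g)
round 5: derive span(f,h) via R1 from span(f,g), road(g,h)
round 5: derive span(g,h) via R1 from span(g,g), road(g,h)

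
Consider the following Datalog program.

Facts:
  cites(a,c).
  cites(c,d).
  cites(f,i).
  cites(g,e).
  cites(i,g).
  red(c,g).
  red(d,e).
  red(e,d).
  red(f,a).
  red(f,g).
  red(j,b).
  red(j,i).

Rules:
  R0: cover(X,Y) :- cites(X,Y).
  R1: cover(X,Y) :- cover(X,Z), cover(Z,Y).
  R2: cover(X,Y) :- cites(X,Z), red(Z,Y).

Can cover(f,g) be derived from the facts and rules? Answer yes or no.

yes

round 1: derive cover(a,c) via R0 from cites(a,c)
round 1: derive cover(c,d) via R0 from cites(c,d)
round 1: derive cover(f,i) via R0 from cites(f,i)
round 1: derive cover(g,e) via R0 from cites(g,e)
round 1: derive cover(i,g) via R0 from cites(i,g)
round 1: derive cover(a,g) via R2 from cites(a,c), red(c,g)
round 1: derive cover(c,e) via R2 from cites(c,d), red(d,e)
round 1: derive cover(g,d) via R2 from cites(g,e), red(e,d)
round 2: derive cover(a,d) via R1 from cover(a,c), cover(c,d)
round 2: derive cover(a,e) via R1 from cover(a,c), cover(c,e)
round 2: derive cover(f,g) via R1 from cover(f,i), cover(i,g)
round 2: derive cover(i,d) via R1 from cover(i,g), cover(g,d)
round 2: derive cover(i,e) via R1 from cover(i,g), cover(g,e)
round 3: derive cover(f,d) via R1 from cover(f,g), cover(g,d)
round 3: derive cover(f,e) via R1 from cover(f,g), cover(g,e)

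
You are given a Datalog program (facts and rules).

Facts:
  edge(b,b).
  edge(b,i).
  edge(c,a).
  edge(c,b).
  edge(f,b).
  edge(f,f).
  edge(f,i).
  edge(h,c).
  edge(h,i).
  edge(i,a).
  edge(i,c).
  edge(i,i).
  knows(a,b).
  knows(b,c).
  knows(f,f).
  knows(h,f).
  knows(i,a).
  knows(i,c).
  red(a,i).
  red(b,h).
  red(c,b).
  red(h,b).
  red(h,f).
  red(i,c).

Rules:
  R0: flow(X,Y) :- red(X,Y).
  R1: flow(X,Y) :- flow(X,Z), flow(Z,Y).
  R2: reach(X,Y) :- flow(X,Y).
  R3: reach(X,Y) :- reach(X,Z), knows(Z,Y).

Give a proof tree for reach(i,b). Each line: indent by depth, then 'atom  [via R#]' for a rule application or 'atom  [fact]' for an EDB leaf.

reach(i,b)  [via R2]
  flow(i,b)  [via R1]
    flow(i,c)  [via R0]
      red(i,c)  [fact]
    flow(c,b)  [via R0]
      red(c,b)  [fact]

round 1: derive flow(a,i) via R0 from red(a,i)
round 1: derive flow(b,h) via R0 from red(b,h)
round 1: derive flow(c,b) via R0 from red(c,b)
round 1: derive flow(h,b) via R0 from red(h,b)
round 1: derive flow(h,f) via R0 from red(h,f)
round 1: derive flow(i,c) via R0 from red(i,c)
round 2: derive flow(a,c) via R1 from flow(a,i), flow(i,c)
round 2: derive flow(b,b) via R1 from flow(b,h), flow(h,b)
round 2: derive flow(b,f) via R1 from flow(b,h), flow(h,f)
round 2: derive flow(c,h) via R1 from flow(c,b), flow(b,h)
round 2: derive flow(h,h) via R1 from flow(h,b), flow(b,h)
round 2: derive flow(i,b) via R1 from flow(i,c), flow(c,b)
round 2: derive reach(a,i) via R2 from flow(a,i)
round 2: derive reach(b,h) via R2 from flow(b,h)
round 2: derive reach(c,b) via R2 from flow(c,b)
round 2: derive reach(h,b) via R2 from flow(h,b)
round 2: derive reach(h,f) via R2 from flow(h,f)
round 2: derive reach(i,c) via R2 from flow(i,c)
round 3: derive flow(a,b) via R1 from flow(a,c), flow(c,b)
round 3: derive flow(a,h) via R1 from flow(a,c), flow(c,h)
round 3: derive flow(c,f) via R1 from flow(c,b), flow(b,f)
round 3: derive flow(i,f) via R1 from flow(i,b), flow(b,f)
round 3: derive flow(i,h) via R1 from flow(i,b), flow(b,h)
round 3: derive reach(a,c) via R2 from flow(a,c)
round 3: derive reach(b,b) via R2 from flow(b,b)
round 3: derive reach(b,f) via R2 from flow(b,f)
round 3: derive reach(c,h) via R2 from flow(c,h)
round 3: derive reach(h,h) via R2 from flow(h,h)
round 3: derive reach(i,b) via R2 from flow(i,b)
round 3: derive reach(a,a) via R3 from reach(a,i), knows(i,a)
round 3: derive reach(c,c) via R3 from reach(c,b), knows(b,c)
round 3: derive reach(h,c) via R3 from reach(h,b), knows(b,c)
round 4: derive flow(a,f) via R1 from flow(a,b), flow(b,f)
round 4: derive reach(a,b) via R2 from flow(a,b)
round 4: derive reach(a,h) via R2 from flow(a,h)
round 4: derive reach(c,f) via R2 from flow(c,f)
round 4: derive reach(i,f) via R2 from flow(i,f)
round 4: derive reach(i,h) via R2 from flow(i,h)
round 4: derive reach(b,c) via R3 from reach(b,b), knows(b,c)
round 5: derive reach(a,f) via R2 from flow(a,f)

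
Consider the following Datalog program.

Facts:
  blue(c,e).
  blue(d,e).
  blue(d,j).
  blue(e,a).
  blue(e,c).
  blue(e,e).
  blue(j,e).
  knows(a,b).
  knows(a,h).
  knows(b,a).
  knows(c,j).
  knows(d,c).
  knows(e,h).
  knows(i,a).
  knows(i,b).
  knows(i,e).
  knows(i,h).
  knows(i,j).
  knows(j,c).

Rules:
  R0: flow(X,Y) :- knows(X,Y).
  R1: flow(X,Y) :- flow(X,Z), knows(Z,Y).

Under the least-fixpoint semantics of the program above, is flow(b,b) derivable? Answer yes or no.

round 1: derive flow(a,b) via R0 from knows(a,b)
round 1: derive flow(a,h) via R0 from knows(a,h)
round 1: derive flow(b,a) via R0 from knows(b,a)
round 1: derive flow(c,j) via R0 from knows(c,j)
round 1: derive flow(d,c) via R0 from knows(d,c)
round 1: derive flow(e,h) via R0 from knows(e,h)
round 1: derive flow(i,a) via R0 from knows(i,a)
round 1: derive flow(i,b) via R0 from knows(i,b)
round 1: derive flow(i,e) via R0 from knows(i,e)
round 1: derive flow(i,h) via R0 from knows(i,h)
round 1: derive flow(i,j) via R0 from knows(i,j)
round 1: derive flow(j,c) via R0 from knows(j,c)
round 2: derive flow(a,a) via R1 from flow(a,b), knows(b,a)
round 2: derive flow(b,b) via R1 from flow(b,a), knows(a,b)
round 2: derive flow(b,h) via R1 from flow(b,a), knows(a,h)
round 2: derive flow(c,c) via R1 from flow(c,j), knows(j,c)
round 2: derive flow(d,j) via R1 from flow(d,c), knows(c,j)
round 2: derive flow(i,c) via R1 from flow(i,j), knows(j,c)
round 2: derive flow(j,j) via R1 from flow(j,c), knows(c,j)

yes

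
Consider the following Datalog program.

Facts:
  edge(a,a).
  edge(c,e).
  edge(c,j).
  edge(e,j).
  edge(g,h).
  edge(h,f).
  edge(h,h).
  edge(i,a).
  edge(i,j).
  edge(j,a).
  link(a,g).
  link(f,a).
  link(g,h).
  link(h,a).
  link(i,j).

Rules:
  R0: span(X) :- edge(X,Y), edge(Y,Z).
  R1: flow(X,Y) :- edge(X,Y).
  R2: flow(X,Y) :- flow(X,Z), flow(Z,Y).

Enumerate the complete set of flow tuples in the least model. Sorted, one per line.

flow(a,a)
flow(c,a)
flow(c,e)
flow(c,j)
flow(e,a)
flow(e,j)
flow(g,f)
flow(g,h)
flow(h,f)
flow(h,h)
flow(i,a)
flow(i,j)
flow(j,a)

round 1: derive flow(a,a) via R1 from edge(a,a)
round 1: derive flow(c,e) via R1 from edge(c,e)
round 1: derive flow(c,j) via R1 from edge(c,j)
round 1: derive flow(e,j) via R1 from edge(e,j)
round 1: derive flow(g,h) via R1 from edge(g,h)
round 1: derive flow(h,f) via R1 from edge(h,f)
round 1: derive flow(h,h) via R1 from edge(h,h)
round 1: derive flow(i,a) via R1 from edge(i,a)
round 1: derive flow(i,j) via R1 from edge(i,j)
round 1: derive flow(j,a) via R1 from edge(j,a)
round 2: derive flow(c,a) via R2 from flow(c,j), flow(j,a)
round 2: derive flow(e,a) via R2 from flow(e,j), flow(j,a)
round 2: derive flow(g,f) via R2 from flow(g,h), flow(h,f)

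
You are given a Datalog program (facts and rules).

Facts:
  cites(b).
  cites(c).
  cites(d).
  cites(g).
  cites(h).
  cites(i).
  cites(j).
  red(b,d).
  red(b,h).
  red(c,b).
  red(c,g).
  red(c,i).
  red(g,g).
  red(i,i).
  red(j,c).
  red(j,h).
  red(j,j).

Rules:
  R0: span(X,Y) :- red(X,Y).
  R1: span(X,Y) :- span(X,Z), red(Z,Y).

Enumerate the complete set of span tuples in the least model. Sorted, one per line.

round 1: derive span(b,d) via R0 from red(b,d)
round 1: derive span(b,h) via R0 from red(b,h)
round 1: derive span(c,b) via R0 from red(c,b)
round 1: derive span(c,g) via R0 from red(c,g)
round 1: derive span(c,i) via R0 from red(c,i)
round 1: derive span(g,g) via R0 from red(g,g)
round 1: derive span(i,i) via R0 from red(i,i)
round 1: derive span(j,c) via R0 from red(j,c)
round 1: derive span(j,h) via R0 from red(j,h)
round 1: derive span(j,j) via R0 from red(j,j)
round 2: derive span(c,d) via R1 from span(c,b), red(b,d)
round 2: derive span(c,h) via R1 from span(c,b), red(b,h)
round 2: derive span(j,b) via R1 from span(j,c), red(c,b)
round 2: derive span(j,g) via R1 from span(j,c), red(c,g)
round 2: derive span(j,i) via R1 from span(j,c), red(c,i)
round 3: derive span(j,d) via R1 from span(j,b), red(b,d)

span(b,d)
span(b,h)
span(c,b)
span(c,d)
span(c,g)
span(c,h)
span(c,i)
span(g,g)
span(i,i)
span(j,b)
span(j,c)
span(j,d)
span(j,g)
span(j,h)
span(j,i)
span(j,j)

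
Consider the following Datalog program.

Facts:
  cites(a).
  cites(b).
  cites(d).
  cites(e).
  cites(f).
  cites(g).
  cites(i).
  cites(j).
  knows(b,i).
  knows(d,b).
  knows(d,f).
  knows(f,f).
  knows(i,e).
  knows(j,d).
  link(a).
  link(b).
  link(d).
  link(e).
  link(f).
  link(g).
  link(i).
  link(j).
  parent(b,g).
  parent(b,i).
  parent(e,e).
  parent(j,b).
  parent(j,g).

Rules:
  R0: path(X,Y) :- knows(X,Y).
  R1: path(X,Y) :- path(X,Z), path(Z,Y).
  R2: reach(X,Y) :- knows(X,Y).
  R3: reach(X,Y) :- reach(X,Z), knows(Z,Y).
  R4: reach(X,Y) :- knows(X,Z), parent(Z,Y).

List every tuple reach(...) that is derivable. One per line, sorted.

reach(b,e)
reach(b,i)
reach(d,b)
reach(d,e)
reach(d,f)
reach(d,g)
reach(d,i)
reach(f,f)
reach(i,e)
reach(j,b)
reach(j,d)
reach(j,e)
reach(j,f)
reach(j,i)

round 1: derive reach(b,i) via R2 from knows(b,i)
round 1: derive reach(d,b) via R2 from knows(d,b)
round 1: derive reach(d,f) via R2 from knows(d,f)
round 1: derive reach(f,f) via R2 from knows(f,f)
round 1: derive reach(i,e) via R2 from knows(i,e)
round 1: derive reach(j,d) via R2 from knows(j,d)
round 1: derive reach(d,g) via R4 from knows(d,b), parent(b,g)
round 1: derive reach(d,i) via R4 from knows(d,b), parent(b,i)
round 2: derive reach(b,e) via R3 from reach(b,i), knows(i,e)
round 2: derive reach(d,e) via R3 from reach(d,i), knows(i,e)
round 2: derive reach(j,b) via R3 from reach(j,d), knows(d,b)
round 2: derive reach(j,f) via R3 from reach(j,d), knows(d,f)
round 3: derive reach(j,i) via R3 from reach(j,b), knows(b,i)
round 4: derive reach(j,e) via R3 from reach(j,i), knows(i,e)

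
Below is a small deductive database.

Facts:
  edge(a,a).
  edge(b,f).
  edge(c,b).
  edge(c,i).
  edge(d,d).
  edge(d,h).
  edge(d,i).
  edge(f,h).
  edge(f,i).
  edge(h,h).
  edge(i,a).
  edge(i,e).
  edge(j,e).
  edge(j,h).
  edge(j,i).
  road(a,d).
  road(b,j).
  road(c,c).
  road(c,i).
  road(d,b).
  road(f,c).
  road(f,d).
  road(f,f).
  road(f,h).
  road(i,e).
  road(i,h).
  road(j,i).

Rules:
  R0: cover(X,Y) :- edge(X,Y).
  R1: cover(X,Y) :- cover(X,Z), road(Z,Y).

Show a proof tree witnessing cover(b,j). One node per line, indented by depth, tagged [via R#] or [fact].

round 1: derive cover(a,a) via R0 from edge(a,a)
round 1: derive cover(b,f) via R0 from edge(b,f)
round 1: derive cover(c,b) via R0 from edge(c,b)
round 1: derive cover(c,i) via R0 from edge(c,i)
round 1: derive cover(d,d) via R0 from edge(d,d)
round 1: derive cover(d,h) via R0 from edge(d,h)
round 1: derive cover(d,i) via R0 from edge(d,i)
round 1: derive cover(f,h) via R0 from edge(f,h)
round 1: derive cover(f,i) via R0 from edge(f,i)
round 1: derive cover(h,h) via R0 from edge(h,h)
round 1: derive cover(i,a) via R0 from edge(i,a)
round 1: derive cover(i,e) via R0 from edge(i,e)
round 1: derive cover(j,e) via R0 from edge(j,e)
round 1: derive cover(j,h) via R0 from edge(j,h)
round 1: derive cover(j,i) via R0 from edge(j,i)
round 2: derive cover(a,d) via R1 from cover(a,a), road(a,d)
round 2: derive cover(b,c) via R1 from cover(b,f), road(f,c)
round 2: derive cover(b,d) via R1 from cover(b,f), road(f,d)
round 2: derive cover(b,h) via R1 from cover(b,f), road(f,h)
round 2: derive cover(c,e) via R1 from cover(c,i), road(i,e)
round 2: derive cover(c,h) via R1 from cover(c,i), road(i,h)
round 2: derive cover(c,j) via R1 from cover(c,b), road(b,j)
round 2: derive cover(d,b) via R1 from cover(d,d), road(d,b)
round 2: derive cover(d,e) via R1 from cover(d,i), road(i,e)
round 2: derive cover(f,e) via R1 from cover(f,i), road(i,e)
round 2: derive cover(i,d) via R1 from cover(i,a), road(a,d)
round 3: derive cover(a,b) via R1 from cover(a,d), road(d,b)
round 3: derive cover(b,b) via R1 from cover(b,d), road(d,b)
round 3: derive cover(b,i) via R1 from cover(b,c), road(c,i)
round 3: derive cover(d,j) via R1 from cover(d,b), road(b,j)
round 3: derive cover(i,b) via R1 from cover(i,d), road(d,b)
round 4: derive cover(a,j) via R1 from cover(a,b), road(b,j)
round 4: derive cover(b,e) via R1 from cover(b,i), road(i,e)
round 4: derive cover(b,j) via R1 from cover(b,b), road(b,j)
round 4: derive cover(i,j) via R1 from cover(i,b), road(b,j)
round 5: derive cover(a,i) via R1 from cover(a,j), road(j,i)
round 5: derive cover(i,i) via R1 from cover(i,j), road(j,i)
round 6: derive cover(a,e) via R1 from cover(a,i), road(i,e)
round 6: derive cover(a,h) via R1 from cover(a,i), road(i,h)
round 6: derive cover(i,h) via R1 from cover(i,i), road(i,h)

cover(b,j)  [via R1]
  cover(b,b)  [via R1]
    cover(b,d)  [via R1]
      cover(b,f)  [via R0]
        edge(b,f)  [fact]
      road(f,d)  [fact]
    road(d,b)  [fact]
  road(b,j)  [fact]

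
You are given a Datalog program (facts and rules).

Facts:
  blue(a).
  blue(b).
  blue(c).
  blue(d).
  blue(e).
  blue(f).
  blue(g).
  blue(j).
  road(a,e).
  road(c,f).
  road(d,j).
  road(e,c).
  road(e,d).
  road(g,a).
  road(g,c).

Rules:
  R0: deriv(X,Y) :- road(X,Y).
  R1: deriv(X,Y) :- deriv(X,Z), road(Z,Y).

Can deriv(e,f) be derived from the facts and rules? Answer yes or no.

round 1: derive deriv(a,e) via R0 from road(a,e)
round 1: derive deriv(c,f) via R0 from road(c,f)
round 1: derive deriv(d,j) via R0 from road(d,j)
round 1: derive deriv(e,c) via R0 from road(e,c)
round 1: derive deriv(e,d) via R0 from road(e,d)
round 1: derive deriv(g,a) via R0 from road(g,a)
round 1: derive deriv(g,c) via R0 from road(g,c)
round 2: derive deriv(a,c) via R1 from deriv(a,e), road(e,c)
round 2: derive deriv(a,d) via R1 from deriv(a,e), road(e,d)
round 2: derive deriv(e,f) via R1 from deriv(e,c), road(c,f)
round 2: derive deriv(e,j) via R1 from deriv(e,d), road(d,j)
round 2: derive deriv(g,e) via R1 from deriv(g,a), road(a,e)
round 2: derive deriv(g,f) via R1 from deriv(g,c), road(c,f)
round 3: derive deriv(a,f) via R1 from deriv(a,c), road(c,f)
round 3: derive deriv(a,j) via R1 from deriv(a,d), road(d,j)
round 3: derive deriv(g,d) via R1 from deriv(g,e), road(e,d)
round 4: derive deriv(g,j) via R1 from deriv(g,d), road(d,j)

yes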